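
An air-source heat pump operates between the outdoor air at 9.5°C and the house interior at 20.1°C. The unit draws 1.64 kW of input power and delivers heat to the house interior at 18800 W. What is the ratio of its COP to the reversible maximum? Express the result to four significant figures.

Converting, Q̇_H = 18800 W = 18.80 kW, so COP_actual = Q̇_H/Ẇ = 18.80/1.640 = 11.46.
In absolute terms T_C = 282.65 K and T_H = 293.25 K, so ΔT = 10.60 K.
COP_Carnot = T_H/ΔT = 293.25/10.60 = 27.67.
η_II = COP_actual/COP_Carnot = 11.46/27.67 = 0.4144.

0.4144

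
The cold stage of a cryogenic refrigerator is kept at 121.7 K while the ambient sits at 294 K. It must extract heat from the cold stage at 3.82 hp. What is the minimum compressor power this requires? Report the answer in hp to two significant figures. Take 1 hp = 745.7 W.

5.4 hp

The reservoir spacing is ΔT = 294 − 121.7 = 172.3 K.
COP_Carnot = T_C/ΔT = 121.70/172.3 = 0.7063.
Ẇ_min = Q̇/COP_Carnot = 3.820/0.7063 = 5.408 hp.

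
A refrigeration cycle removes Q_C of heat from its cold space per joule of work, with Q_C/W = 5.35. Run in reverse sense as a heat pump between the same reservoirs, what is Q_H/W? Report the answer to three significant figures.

6.35

The first law on one cycle gives Q_H = Q_C + W, so Q_H/W = Q_C/W + 1.
COP_HP = COP_R + 1 = 5.35 + 1 = 6.35.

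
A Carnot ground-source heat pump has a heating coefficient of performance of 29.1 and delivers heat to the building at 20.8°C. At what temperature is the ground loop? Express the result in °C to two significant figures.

COP_HP = T_H/(T_H − T_C) gives T_H − T_C = T_H/COP.
With T_H = 293.95 K, T_C = 293.95 × (1 − 1/29.1) = 283.85 K.
Converting, 283.85 K = 10.70°C.

11 °C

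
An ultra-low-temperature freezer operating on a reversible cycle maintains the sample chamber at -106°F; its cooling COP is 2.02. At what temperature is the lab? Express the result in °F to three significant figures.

69.1 °F

COP_R = T_C/(T_H − T_C) gives T_H − T_C = T_C/COP.
With T_C = 196.48 K, T_H = 196.48 × (1 + 1/2.02) = 293.75 K.
Converting, 293.75 K = 69.08°F.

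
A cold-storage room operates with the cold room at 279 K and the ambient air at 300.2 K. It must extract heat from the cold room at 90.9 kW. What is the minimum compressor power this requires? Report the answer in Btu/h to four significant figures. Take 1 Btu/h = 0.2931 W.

23570 Btu/h

The reservoir spacing is ΔT = 300.2 − 279 = 21.20 K.
COP_Carnot = T_C/ΔT = 279.00/21.20 = 13.16.
Ẇ_min = Q̇/COP_Carnot = 90.90/13.16 = 6.907 kW = 23570 Btu/h.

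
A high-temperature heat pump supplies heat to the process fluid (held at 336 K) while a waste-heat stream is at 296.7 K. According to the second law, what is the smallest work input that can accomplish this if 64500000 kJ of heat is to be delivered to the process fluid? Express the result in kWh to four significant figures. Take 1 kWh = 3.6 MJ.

The reservoir spacing is ΔT = 336 − 296.7 = 39.30 K.
The reversible limit is COP_HP = T_H/ΔT = 8.550, so W_min = Q_H/COP = Q_H·ΔT/T_H.
W_min = 64500000 × 39.30/336.00 = 7544000 kJ = 2096 kWh.

2096 kWh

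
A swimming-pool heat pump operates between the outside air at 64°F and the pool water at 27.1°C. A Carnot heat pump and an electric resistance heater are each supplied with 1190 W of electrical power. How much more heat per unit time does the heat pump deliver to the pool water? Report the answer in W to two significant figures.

37000 W

In absolute terms T_C = 290.93 K and T_H = 300.25 K, so ΔT = 9.322 K.
COP_Carnot = T_H/ΔT = 300.25/9.322 = 32.21.
The heat pump delivers Q̇_H = COP × Ẇ = 38330 W; the resistance heater delivers Ẇ = 1190 W.
Extra = (COP − 1)·Ẇ = 37140 W.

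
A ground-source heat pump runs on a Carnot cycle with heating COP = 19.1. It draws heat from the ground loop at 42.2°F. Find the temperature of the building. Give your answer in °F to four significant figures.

69.93 °F

COP_HP = T_H/(T_H − T_C) rearranges to T_H = COP·T_C/(COP − 1).
With T_C = 278.82 K, T_H = 19.1 × 278.82/18.10 = 294.22 K.
Converting, 294.22 K = 69.93°F.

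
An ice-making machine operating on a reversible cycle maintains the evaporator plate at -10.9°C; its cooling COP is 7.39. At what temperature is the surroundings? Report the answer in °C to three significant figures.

COP_R = T_C/(T_H − T_C) gives T_H − T_C = T_C/COP.
With T_C = 262.25 K, T_H = 262.25 × (1 + 1/7.39) = 297.74 K.
Converting, 297.74 K = 24.59°C.

24.6 °C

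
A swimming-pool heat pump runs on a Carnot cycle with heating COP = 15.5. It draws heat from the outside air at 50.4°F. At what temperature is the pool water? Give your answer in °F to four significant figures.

85.58 °F

COP_HP = T_H/(T_H − T_C) rearranges to T_H = COP·T_C/(COP − 1).
With T_C = 283.37 K, T_H = 15.5 × 283.37/14.50 = 302.92 K.
Converting, 302.92 K = 85.58°F.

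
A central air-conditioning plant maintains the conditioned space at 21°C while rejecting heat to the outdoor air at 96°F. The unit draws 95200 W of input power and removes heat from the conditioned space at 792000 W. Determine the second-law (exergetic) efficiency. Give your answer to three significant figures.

0.412

COP_actual = Q̇_C/Ẇ = 792000/95200 = 8.319.
In absolute terms T_C = 294.15 K and T_H = 308.71 K, so ΔT = 14.56 K.
COP_Carnot = T_C/ΔT = 294.15/14.56 = 20.21.
η_II = COP_actual/COP_Carnot = 8.319/20.21 = 0.4117.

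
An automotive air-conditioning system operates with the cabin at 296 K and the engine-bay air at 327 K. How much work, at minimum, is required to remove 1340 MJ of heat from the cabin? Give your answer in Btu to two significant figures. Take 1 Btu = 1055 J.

The reservoir spacing is ΔT = 327 − 296 = 31.00 K.
The reversible limit is COP_R = T_C/ΔT = 9.548, so W_min = Q_C/COP = Q_C·ΔT/T_C.
W_min = 1340 × 31.00/296.00 = 140.3 MJ = 133000 Btu.

130000 Btu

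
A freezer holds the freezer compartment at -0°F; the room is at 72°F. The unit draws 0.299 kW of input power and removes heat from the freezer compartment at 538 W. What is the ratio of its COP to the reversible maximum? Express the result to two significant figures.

Converting, Q̇_C = 538.0 W = 0.5380 kW, so COP_actual = Q̇_C/Ẇ = 0.5380/0.2990 = 1.799.
In absolute terms T_C = 255.37 K and T_H = 295.37 K, so ΔT = 40.00 K.
COP_Carnot = T_C/ΔT = 255.37/40.00 = 6.384.
η_II = COP_actual/COP_Carnot = 1.799/6.384 = 0.2818.

0.28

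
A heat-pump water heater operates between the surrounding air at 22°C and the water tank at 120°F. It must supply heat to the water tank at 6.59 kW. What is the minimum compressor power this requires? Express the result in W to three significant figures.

In absolute terms T_C = 295.15 K and T_H = 322.04 K, so ΔT = 26.89 K.
COP_Carnot = T_H/ΔT = 322.04/26.89 = 11.98.
Ẇ_min = Q̇/COP_Carnot = 6.590/11.98 = 0.5502 kW = 550.2 W.

550 W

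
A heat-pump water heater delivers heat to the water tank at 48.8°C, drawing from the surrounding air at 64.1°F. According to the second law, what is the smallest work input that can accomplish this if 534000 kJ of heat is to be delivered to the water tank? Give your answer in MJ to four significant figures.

In absolute terms T_C = 290.98 K and T_H = 321.95 K, so ΔT = 30.97 K.
The reversible limit is COP_HP = T_H/ΔT = 10.40, so W_min = Q_H/COP = Q_H·ΔT/T_H.
W_min = 534000 × 30.97/321.95 = 51360 kJ = 51.36 MJ.

51.36 MJ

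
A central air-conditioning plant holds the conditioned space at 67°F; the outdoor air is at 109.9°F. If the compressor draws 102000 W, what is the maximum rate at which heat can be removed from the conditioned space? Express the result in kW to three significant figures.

In absolute terms T_C = 292.59 K and T_H = 316.43 K, so ΔT = 23.83 K.
COP_Carnot = T_C/ΔT = 292.59/23.83 = 12.28.
Q̇_max = COP_Carnot × Ẇ = 12.28 × 102000 W = 1252000 W = 1252 kW.

1250 kW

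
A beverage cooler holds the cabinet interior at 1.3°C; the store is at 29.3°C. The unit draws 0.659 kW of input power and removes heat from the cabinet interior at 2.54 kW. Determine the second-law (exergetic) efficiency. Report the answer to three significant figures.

COP_actual = Q̇_C/Ẇ = 2.540/0.6590 = 3.854.
In absolute terms T_C = 274.45 K and T_H = 302.45 K, so ΔT = 28.00 K.
COP_Carnot = T_C/ΔT = 274.45/28.00 = 9.802.
η_II = COP_actual/COP_Carnot = 3.854/9.802 = 0.3932.

0.393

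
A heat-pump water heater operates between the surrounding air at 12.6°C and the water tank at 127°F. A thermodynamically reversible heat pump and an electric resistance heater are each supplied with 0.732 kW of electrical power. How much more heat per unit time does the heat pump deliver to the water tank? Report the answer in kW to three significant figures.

5.21 kW

In absolute terms T_C = 285.75 K and T_H = 325.93 K, so ΔT = 40.18 K.
COP_Carnot = T_H/ΔT = 325.93/40.18 = 8.112.
The heat pump delivers Q̇_H = COP × Ẇ = 5.938 kW; the resistance heater delivers Ẇ = 0.7320 kW.
Extra = (COP − 1)·Ẇ = 5.206 kW.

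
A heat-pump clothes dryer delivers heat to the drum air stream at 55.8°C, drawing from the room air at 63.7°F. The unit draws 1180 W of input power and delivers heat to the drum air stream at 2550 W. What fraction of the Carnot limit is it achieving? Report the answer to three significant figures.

0.251

COP_actual = Q̇_H/Ẇ = 2550/1180 = 2.161.
In absolute terms T_C = 290.76 K and T_H = 328.95 K, so ΔT = 38.19 K.
COP_Carnot = T_H/ΔT = 328.95/38.19 = 8.614.
η_II = COP_actual/COP_Carnot = 2.161/8.614 = 0.2509.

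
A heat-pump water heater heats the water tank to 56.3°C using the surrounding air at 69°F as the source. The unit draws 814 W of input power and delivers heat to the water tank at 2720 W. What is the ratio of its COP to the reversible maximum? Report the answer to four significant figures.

0.3625

COP_actual = Q̇_H/Ẇ = 2720/814.0 = 3.342.
In absolute terms T_C = 293.71 K and T_H = 329.45 K, so ΔT = 35.74 K.
COP_Carnot = T_H/ΔT = 329.45/35.74 = 9.217.
η_II = COP_actual/COP_Carnot = 3.342/9.217 = 0.3625.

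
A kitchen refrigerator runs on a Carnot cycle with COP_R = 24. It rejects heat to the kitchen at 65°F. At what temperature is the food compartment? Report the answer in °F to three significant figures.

For a Carnot refrigerator COP_R = T_C/(T_H − T_C), so T_C = COP·T_H/(1 + COP).
With T_H = 291.48 K, T_C = 24 × 291.48/25.00 = 279.82 K.
Converting, 279.82 K = 44.01°F.

44.0 °F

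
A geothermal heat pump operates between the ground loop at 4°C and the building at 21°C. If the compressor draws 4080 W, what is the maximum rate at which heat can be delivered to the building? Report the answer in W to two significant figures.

71000 W

In absolute terms T_C = 277.15 K and T_H = 294.15 K, so ΔT = 17.00 K.
COP_Carnot = T_H/ΔT = 294.15/17.00 = 17.30.
Q̇_max = COP_Carnot × Ẇ = 17.30 × 4080 W = 70600 W.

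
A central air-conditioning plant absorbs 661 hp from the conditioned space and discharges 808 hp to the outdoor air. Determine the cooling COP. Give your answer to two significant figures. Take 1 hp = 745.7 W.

4.5

The first law gives Q̇_H = Q̇_C + Ẇ, so the three rates are Q̇_C = 661.0, Q̇_H = 808.0, Ẇ = 147.0 hp.
COP_R = Q̇_C/Ẇ = 661.0/147.0 = 4.497.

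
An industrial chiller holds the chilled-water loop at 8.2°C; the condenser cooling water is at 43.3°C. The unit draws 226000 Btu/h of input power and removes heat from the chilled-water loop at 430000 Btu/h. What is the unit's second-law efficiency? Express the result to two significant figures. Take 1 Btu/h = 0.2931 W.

0.24

COP_actual = Q̇_C/Ẇ = 430000/226000 = 1.903.
In absolute terms T_C = 281.35 K and T_H = 316.45 K, so ΔT = 35.10 K.
COP_Carnot = T_C/ΔT = 281.35/35.10 = 8.016.
η_II = COP_actual/COP_Carnot = 1.903/8.016 = 0.2374.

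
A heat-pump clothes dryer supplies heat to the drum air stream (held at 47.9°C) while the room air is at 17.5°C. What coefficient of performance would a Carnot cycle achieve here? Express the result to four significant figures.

10.56

In absolute terms T_C = 290.65 K and T_H = 321.05 K, so ΔT = 30.40 K.
For a reversible cycle, COP_Carnot = T_H/ΔT = 321.05/30.40 = 10.56.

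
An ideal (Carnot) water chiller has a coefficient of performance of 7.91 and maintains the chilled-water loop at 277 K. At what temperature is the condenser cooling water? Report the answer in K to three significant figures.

312 K

COP_R = T_C/(T_H − T_C) gives T_H − T_C = T_C/COP.
With T_C = 277.00 K, T_H = 277.00 × (1 + 1/7.91) = 312.02 K.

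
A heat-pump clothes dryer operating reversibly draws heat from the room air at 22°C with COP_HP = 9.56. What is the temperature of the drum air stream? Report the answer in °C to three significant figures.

56.5 °C

COP_HP = T_H/(T_H − T_C) rearranges to T_H = COP·T_C/(COP − 1).
With T_C = 295.15 K, T_H = 9.56 × 295.15/8.560 = 329.63 K.
Converting, 329.63 K = 56.48°C.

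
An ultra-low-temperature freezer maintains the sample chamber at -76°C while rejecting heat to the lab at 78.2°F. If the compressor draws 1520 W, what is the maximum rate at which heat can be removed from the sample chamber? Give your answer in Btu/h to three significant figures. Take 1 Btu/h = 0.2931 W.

In absolute terms T_C = 197.15 K and T_H = 298.82 K, so ΔT = 101.7 K.
COP_Carnot = T_C/ΔT = 197.15/101.7 = 1.939.
Q̇_max = COP_Carnot × Ẇ = 1.939 × 1520 W = 2948 W = 10060 Btu/h.

10100 Btu/h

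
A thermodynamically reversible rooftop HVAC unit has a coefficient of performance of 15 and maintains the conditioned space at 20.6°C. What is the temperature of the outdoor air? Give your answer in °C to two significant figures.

40 °C

COP_R = T_C/(T_H − T_C) gives T_H − T_C = T_C/COP.
With T_C = 293.75 K, T_H = 293.75 × (1 + 1/15) = 313.33 K.
Converting, 313.33 K = 40.18°C.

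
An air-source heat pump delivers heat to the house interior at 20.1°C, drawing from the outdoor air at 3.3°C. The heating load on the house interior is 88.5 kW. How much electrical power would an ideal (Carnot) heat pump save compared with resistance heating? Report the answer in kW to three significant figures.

83.4 kW

In absolute terms T_C = 276.45 K and T_H = 293.25 K, so ΔT = 16.80 K.
COP_Carnot = T_H/ΔT = 293.25/16.80 = 17.46.
Resistance heating needs Ẇ_res = Q̇_H = 88.50 kW; the reversible heat pump needs only Ẇ_hp = Q̇_H/COP = 5.070 kW.
Saving = 88.50 − 5.070 = 83.43 kW.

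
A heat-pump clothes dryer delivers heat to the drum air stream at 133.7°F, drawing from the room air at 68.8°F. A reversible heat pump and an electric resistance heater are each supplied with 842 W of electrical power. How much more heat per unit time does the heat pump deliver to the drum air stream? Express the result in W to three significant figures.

In absolute terms T_C = 293.59 K and T_H = 329.65 K, so ΔT = 36.06 K.
COP_Carnot = T_H/ΔT = 329.65/36.06 = 9.143.
The heat pump delivers Q̇_H = COP × Ẇ = 7698 W; the resistance heater delivers Ẇ = 842.0 W.
Extra = (COP − 1)·Ẇ = 6856 W.

6860 W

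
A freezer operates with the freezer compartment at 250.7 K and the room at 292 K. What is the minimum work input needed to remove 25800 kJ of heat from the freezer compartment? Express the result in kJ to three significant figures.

The reservoir spacing is ΔT = 292 − 250.7 = 41.30 K.
The reversible limit is COP_R = T_C/ΔT = 6.070, so W_min = Q_C/COP = Q_C·ΔT/T_C.
W_min = 25800 × 41.30/250.70 = 4250 kJ.

4250 kJ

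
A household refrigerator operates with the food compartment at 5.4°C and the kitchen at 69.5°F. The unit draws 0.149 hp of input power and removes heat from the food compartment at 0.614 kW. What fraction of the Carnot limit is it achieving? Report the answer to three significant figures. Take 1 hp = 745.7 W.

0.306

Converting, Q̇_C = 0.6140 kW = 0.8234 hp, so COP_actual = Q̇_C/Ẇ = 0.8234/0.1490 = 5.526.
In absolute terms T_C = 278.55 K and T_H = 293.98 K, so ΔT = 15.43 K.
COP_Carnot = T_C/ΔT = 278.55/15.43 = 18.05.
η_II = COP_actual/COP_Carnot = 5.526/18.05 = 0.3062.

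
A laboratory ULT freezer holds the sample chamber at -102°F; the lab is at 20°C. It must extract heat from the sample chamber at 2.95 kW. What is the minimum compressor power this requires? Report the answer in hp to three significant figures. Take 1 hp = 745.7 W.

1.88 hp

In absolute terms T_C = 198.71 K and T_H = 293.15 K, so ΔT = 94.44 K.
COP_Carnot = T_C/ΔT = 198.71/94.44 = 2.104.
Ẇ_min = Q̇/COP_Carnot = 2.950/2.104 = 1.402 kW = 1.880 hp.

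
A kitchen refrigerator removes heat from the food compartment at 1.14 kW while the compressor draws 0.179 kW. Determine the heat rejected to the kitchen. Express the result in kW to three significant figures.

For a cyclic device the first law requires Q̇_H = Q̇_C + Ẇ.
Q̇_H = Q̇_C + Ẇ = 1.319 kW.

1.32 kW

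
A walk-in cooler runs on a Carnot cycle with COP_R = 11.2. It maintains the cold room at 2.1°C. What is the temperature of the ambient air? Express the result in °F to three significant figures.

COP_R = T_C/(T_H − T_C) gives T_H − T_C = T_C/COP.
With T_C = 275.25 K, T_H = 275.25 × (1 + 1/11.2) = 299.83 K.
Converting, 299.83 K = 80.02°F.

80.0 °F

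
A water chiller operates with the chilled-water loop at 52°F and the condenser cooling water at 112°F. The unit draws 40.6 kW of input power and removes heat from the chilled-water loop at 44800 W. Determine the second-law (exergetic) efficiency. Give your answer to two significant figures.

0.13

Converting, Q̇_C = 44800 W = 44.80 kW, so COP_actual = Q̇_C/Ẇ = 44.80/40.60 = 1.103.
In absolute terms T_C = 284.26 K and T_H = 317.59 K, so ΔT = 33.33 K.
COP_Carnot = T_C/ΔT = 284.26/33.33 = 8.528.
η_II = COP_actual/COP_Carnot = 1.103/8.528 = 0.1294.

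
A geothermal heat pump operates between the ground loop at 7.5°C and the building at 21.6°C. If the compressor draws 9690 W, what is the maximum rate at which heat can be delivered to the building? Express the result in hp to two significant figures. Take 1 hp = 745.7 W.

In absolute terms T_C = 280.65 K and T_H = 294.75 K, so ΔT = 14.10 K.
COP_Carnot = T_H/ΔT = 294.75/14.10 = 20.90.
Q̇_max = COP_Carnot × Ẇ = 20.90 × 9690 W = 202600 W = 271.6 hp.

270 hp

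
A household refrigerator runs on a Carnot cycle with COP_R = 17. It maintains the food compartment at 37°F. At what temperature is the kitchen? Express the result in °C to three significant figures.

19.0 °C

COP_R = T_C/(T_H − T_C) gives T_H − T_C = T_C/COP.
With T_C = 275.93 K, T_H = 275.93 × (1 + 1/17) = 292.16 K.
Converting, 292.16 K = 19.01°C.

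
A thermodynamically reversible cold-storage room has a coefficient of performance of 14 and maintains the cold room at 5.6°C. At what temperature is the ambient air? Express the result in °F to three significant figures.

COP_R = T_C/(T_H − T_C) gives T_H − T_C = T_C/COP.
With T_C = 278.75 K, T_H = 278.75 × (1 + 1/14) = 298.66 K.
Converting, 298.66 K = 77.92°F.

77.9 °F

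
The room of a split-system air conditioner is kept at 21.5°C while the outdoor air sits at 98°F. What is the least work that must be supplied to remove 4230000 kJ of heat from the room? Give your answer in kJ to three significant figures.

In absolute terms T_C = 294.65 K and T_H = 309.82 K, so ΔT = 15.17 K.
The reversible limit is COP_R = T_C/ΔT = 19.43, so W_min = Q_C/COP = Q_C·ΔT/T_C.
W_min = 4230000 × 15.17/294.65 = 217700 kJ.

218000 kJ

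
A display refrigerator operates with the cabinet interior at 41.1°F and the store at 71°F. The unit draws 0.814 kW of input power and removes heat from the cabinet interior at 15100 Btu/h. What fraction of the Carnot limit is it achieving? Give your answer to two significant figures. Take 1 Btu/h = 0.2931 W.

0.32

Converting, Q̇_C = 15100 Btu/h = 4.426 kW, so COP_actual = Q̇_C/Ẇ = 4.426/0.8140 = 5.437.
In absolute terms T_C = 278.21 K and T_H = 294.82 K, so ΔT = 16.61 K.
COP_Carnot = T_C/ΔT = 278.21/16.61 = 16.75.
η_II = COP_actual/COP_Carnot = 5.437/16.75 = 0.3246.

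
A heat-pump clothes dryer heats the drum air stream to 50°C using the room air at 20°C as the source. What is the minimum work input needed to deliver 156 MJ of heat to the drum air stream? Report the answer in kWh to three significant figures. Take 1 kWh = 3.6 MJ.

4.02 kWh

In absolute terms T_C = 293.15 K and T_H = 323.15 K, so ΔT = 30.00 K.
The reversible limit is COP_HP = T_H/ΔT = 10.77, so W_min = Q_H/COP = Q_H·ΔT/T_H.
W_min = 156.0 × 30.00/323.15 = 14.48 MJ = 4.023 kWh.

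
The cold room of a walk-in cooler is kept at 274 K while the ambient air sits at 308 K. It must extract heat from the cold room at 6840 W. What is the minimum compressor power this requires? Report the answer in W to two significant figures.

850 W

The reservoir spacing is ΔT = 308 − 274 = 34.00 K.
COP_Carnot = T_C/ΔT = 274.00/34.00 = 8.059.
Ẇ_min = Q̇/COP_Carnot = 6840/8.059 = 848.8 W.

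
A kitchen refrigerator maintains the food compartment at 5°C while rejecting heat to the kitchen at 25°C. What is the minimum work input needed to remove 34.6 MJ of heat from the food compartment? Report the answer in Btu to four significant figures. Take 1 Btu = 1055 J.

In absolute terms T_C = 278.15 K and T_H = 298.15 K, so ΔT = 20.00 K.
The reversible limit is COP_R = T_C/ΔT = 13.91, so W_min = Q_C/COP = Q_C·ΔT/T_C.
W_min = 34.60 × 20.00/278.15 = 2.488 MJ = 2358 Btu.

2358 Btu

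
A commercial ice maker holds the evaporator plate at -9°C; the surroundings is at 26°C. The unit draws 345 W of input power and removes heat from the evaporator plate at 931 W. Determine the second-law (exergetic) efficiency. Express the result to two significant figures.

0.36

COP_actual = Q̇_C/Ẇ = 931.0/345.0 = 2.699.
In absolute terms T_C = 264.15 K and T_H = 299.15 K, so ΔT = 35.00 K.
COP_Carnot = T_C/ΔT = 264.15/35.00 = 7.547.
η_II = COP_actual/COP_Carnot = 2.699/7.547 = 0.3576.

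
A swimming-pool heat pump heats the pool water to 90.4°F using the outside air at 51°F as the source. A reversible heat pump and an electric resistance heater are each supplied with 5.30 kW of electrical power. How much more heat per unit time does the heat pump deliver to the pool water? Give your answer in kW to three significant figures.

68.7 kW

In absolute terms T_C = 283.71 K and T_H = 305.59 K, so ΔT = 21.89 K.
COP_Carnot = T_H/ΔT = 305.59/21.89 = 13.96.
The heat pump delivers Q̇_H = COP × Ẇ = 73.99 kW; the resistance heater delivers Ẇ = 5.300 kW.
Extra = (COP − 1)·Ẇ = 68.69 kW.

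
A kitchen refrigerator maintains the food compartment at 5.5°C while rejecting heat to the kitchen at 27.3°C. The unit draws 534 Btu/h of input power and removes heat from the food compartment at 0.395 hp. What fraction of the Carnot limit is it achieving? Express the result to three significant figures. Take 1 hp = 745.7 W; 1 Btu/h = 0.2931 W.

0.147

Converting, Q̇_C = 0.3950 hp = 1005 Btu/h, so COP_actual = Q̇_C/Ẇ = 1005/534.0 = 1.882.
In absolute terms T_C = 278.65 K and T_H = 300.45 K, so ΔT = 21.80 K.
COP_Carnot = T_C/ΔT = 278.65/21.80 = 12.78.
η_II = COP_actual/COP_Carnot = 1.882/12.78 = 0.1472.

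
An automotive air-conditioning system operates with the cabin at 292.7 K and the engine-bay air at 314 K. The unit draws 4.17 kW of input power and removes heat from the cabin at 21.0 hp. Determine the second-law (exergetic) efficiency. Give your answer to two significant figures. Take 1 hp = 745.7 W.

Converting, Q̇_C = 21.00 hp = 15.66 kW, so COP_actual = Q̇_C/Ẇ = 15.66/4.170 = 3.755.
The reservoir spacing is ΔT = 314 − 292.7 = 21.30 K.
COP_Carnot = T_C/ΔT = 292.70/21.30 = 13.74.
η_II = COP_actual/COP_Carnot = 3.755/13.74 = 0.2733.

0.27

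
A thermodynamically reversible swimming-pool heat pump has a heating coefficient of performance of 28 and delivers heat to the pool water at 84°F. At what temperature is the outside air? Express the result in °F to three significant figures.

COP_HP = T_H/(T_H − T_C) gives T_H − T_C = T_H/COP.
With T_H = 302.04 K, T_C = 302.04 × (1 − 1/28) = 291.25 K.
Converting, 291.25 K = 64.58°F.

64.6 °F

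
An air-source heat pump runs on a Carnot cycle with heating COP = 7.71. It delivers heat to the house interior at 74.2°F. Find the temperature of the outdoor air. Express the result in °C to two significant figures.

COP_HP = T_H/(T_H − T_C) gives T_H − T_C = T_H/COP.
With T_H = 296.59 K, T_C = 296.59 × (1 − 1/7.71) = 258.13 K.
Converting, 258.13 K = -15.02°C.

-15 °C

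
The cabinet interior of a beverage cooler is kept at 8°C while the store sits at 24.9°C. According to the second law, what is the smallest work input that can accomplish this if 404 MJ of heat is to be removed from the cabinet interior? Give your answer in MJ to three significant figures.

24.3 MJ

In absolute terms T_C = 281.15 K and T_H = 298.05 K, so ΔT = 16.90 K.
The reversible limit is COP_R = T_C/ΔT = 16.64, so W_min = Q_C/COP = Q_C·ΔT/T_C.
W_min = 404.0 × 16.90/281.15 = 24.28 MJ.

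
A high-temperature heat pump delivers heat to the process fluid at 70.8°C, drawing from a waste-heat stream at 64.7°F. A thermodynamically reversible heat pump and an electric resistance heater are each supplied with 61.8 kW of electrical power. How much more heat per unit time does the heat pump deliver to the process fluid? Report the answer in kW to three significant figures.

In absolute terms T_C = 291.32 K and T_H = 343.95 K, so ΔT = 52.63 K.
COP_Carnot = T_H/ΔT = 343.95/52.63 = 6.535.
The heat pump delivers Q̇_H = COP × Ẇ = 403.9 kW; the resistance heater delivers Ẇ = 61.80 kW.
Extra = (COP − 1)·Ẇ = 342.1 kW.

342 kW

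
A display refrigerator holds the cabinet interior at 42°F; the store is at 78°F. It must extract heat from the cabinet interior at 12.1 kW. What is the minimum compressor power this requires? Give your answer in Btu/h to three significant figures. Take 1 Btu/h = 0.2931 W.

In absolute terms T_C = 278.71 K and T_H = 298.71 K, so ΔT = 20.00 K.
COP_Carnot = T_C/ΔT = 278.71/20.00 = 13.94.
Ẇ_min = Q̇/COP_Carnot = 12.10/13.94 = 0.8683 kW = 2962 Btu/h.

2960 Btu/h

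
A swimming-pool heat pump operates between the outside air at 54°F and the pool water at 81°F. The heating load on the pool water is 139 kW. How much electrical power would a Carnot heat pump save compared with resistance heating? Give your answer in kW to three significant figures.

In absolute terms T_C = 285.37 K and T_H = 300.37 K, so ΔT = 15.00 K.
COP_Carnot = T_H/ΔT = 300.37/15.00 = 20.02.
Resistance heating needs Ẇ_res = Q̇_H = 139.0 kW; the reversible heat pump needs only Ẇ_hp = Q̇_H/COP = 6.941 kW.
Saving = 139.0 − 6.941 = 132.1 kW.

132 kW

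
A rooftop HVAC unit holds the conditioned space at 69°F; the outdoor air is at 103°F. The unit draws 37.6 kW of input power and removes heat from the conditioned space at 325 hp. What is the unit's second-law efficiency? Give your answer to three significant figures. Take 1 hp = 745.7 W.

Converting, Q̇_C = 325.0 hp = 242.4 kW, so COP_actual = Q̇_C/Ẇ = 242.4/37.60 = 6.446.
In absolute terms T_C = 293.71 K and T_H = 312.59 K, so ΔT = 18.89 K.
COP_Carnot = T_C/ΔT = 293.71/18.89 = 15.55.
η_II = COP_actual/COP_Carnot = 6.446/15.55 = 0.4145.

0.415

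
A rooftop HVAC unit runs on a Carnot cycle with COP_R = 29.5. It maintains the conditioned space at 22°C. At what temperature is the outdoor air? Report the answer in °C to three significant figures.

COP_R = T_C/(T_H − T_C) gives T_H − T_C = T_C/COP.
With T_C = 295.15 K, T_H = 295.15 × (1 + 1/29.5) = 305.16 K.
Converting, 305.16 K = 32.01°C.

32.0 °C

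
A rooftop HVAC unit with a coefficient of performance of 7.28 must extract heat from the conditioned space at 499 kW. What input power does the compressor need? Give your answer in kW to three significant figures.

Ẇ = Q̇_C/COP = 499.0/7.28 = 68.54 kW.

68.5 kW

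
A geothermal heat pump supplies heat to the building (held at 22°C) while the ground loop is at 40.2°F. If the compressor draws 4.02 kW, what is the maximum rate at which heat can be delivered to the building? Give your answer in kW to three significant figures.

68.0 kW

In absolute terms T_C = 277.71 K and T_H = 295.15 K, so ΔT = 17.44 K.
COP_Carnot = T_H/ΔT = 295.15/17.44 = 16.92.
Q̇_max = COP_Carnot × Ẇ = 16.92 × 4.020 kW = 68.02 kW.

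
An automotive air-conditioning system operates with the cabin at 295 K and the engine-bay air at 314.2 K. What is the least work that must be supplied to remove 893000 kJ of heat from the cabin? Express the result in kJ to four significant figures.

58120 kJ

The reservoir spacing is ΔT = 314.2 − 295 = 19.20 K.
The reversible limit is COP_R = T_C/ΔT = 15.36, so W_min = Q_C/COP = Q_C·ΔT/T_C.
W_min = 893000 × 19.20/295.00 = 58120 kJ.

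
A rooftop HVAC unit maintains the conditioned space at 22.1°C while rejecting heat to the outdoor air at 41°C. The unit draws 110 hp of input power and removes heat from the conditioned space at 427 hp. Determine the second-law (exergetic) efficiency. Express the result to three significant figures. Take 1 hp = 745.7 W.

0.248

COP_actual = Q̇_C/Ẇ = 427.0/110.0 = 3.882.
In absolute terms T_C = 295.25 K and T_H = 314.15 K, so ΔT = 18.90 K.
COP_Carnot = T_C/ΔT = 295.25/18.90 = 15.62.
η_II = COP_actual/COP_Carnot = 3.882/15.62 = 0.2485.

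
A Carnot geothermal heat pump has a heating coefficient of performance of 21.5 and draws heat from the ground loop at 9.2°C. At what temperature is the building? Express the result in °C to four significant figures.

22.97 °C

COP_HP = T_H/(T_H − T_C) rearranges to T_H = COP·T_C/(COP − 1).
With T_C = 282.35 K, T_H = 21.5 × 282.35/20.50 = 296.12 K.
Converting, 296.12 K = 22.97°C.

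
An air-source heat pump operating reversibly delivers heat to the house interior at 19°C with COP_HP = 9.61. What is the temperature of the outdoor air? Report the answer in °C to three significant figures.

-11.4 °C

COP_HP = T_H/(T_H − T_C) gives T_H − T_C = T_H/COP.
With T_H = 292.15 K, T_C = 292.15 × (1 − 1/9.61) = 261.75 K.
Converting, 261.75 K = -11.40°C.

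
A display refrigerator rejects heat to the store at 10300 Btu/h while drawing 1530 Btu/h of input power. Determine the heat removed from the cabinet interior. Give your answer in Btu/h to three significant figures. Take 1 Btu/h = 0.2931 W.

8770 Btu/h

For a cyclic device the first law requires Q̇_H = Q̇_C + Ẇ.
Q̇_C = Q̇_H − Ẇ = 8770 Btu/h.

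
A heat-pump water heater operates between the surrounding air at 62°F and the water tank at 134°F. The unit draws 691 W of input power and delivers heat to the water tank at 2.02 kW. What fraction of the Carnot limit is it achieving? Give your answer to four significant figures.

0.3545

Converting, Q̇_H = 2.020 kW = 2020 W, so COP_actual = Q̇_H/Ẇ = 2020/691.0 = 2.923.
In absolute terms T_C = 289.82 K and T_H = 329.82 K, so ΔT = 40.00 K.
COP_Carnot = T_H/ΔT = 329.82/40.00 = 8.245.
η_II = COP_actual/COP_Carnot = 2.923/8.245 = 0.3545.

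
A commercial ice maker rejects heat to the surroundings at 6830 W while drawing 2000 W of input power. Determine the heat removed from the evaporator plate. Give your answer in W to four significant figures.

For a cyclic device the first law requires Q̇_H = Q̇_C + Ẇ.
Q̇_C = Q̇_H − Ẇ = 4830 W.

4830 W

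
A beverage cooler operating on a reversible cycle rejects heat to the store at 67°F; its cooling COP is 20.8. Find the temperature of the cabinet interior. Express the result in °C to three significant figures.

6.02 °C

For a Carnot refrigerator COP_R = T_C/(T_H − T_C), so T_C = COP·T_H/(1 + COP).
With T_H = 292.59 K, T_C = 20.8 × 292.59/21.80 = 279.17 K.
Converting, 279.17 K = 6.02°C.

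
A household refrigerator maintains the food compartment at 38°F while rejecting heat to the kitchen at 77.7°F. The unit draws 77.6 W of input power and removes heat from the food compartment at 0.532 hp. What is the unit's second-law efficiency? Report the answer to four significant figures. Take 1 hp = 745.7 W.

Converting, Q̇_C = 0.5320 hp = 396.7 W, so COP_actual = Q̇_C/Ẇ = 396.7/77.60 = 5.112.
In absolute terms T_C = 276.48 K and T_H = 298.54 K, so ΔT = 22.06 K.
COP_Carnot = T_C/ΔT = 276.48/22.06 = 12.54.
η_II = COP_actual/COP_Carnot = 5.112/12.54 = 0.4078.

0.4078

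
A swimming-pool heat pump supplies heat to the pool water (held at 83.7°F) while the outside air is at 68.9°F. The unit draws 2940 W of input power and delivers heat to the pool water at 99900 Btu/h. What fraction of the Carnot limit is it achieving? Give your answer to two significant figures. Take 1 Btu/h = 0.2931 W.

0.27

Converting, Q̇_H = 99900 Btu/h = 29280 W, so COP_actual = Q̇_H/Ẇ = 29280/2940 = 9.959.
In absolute terms T_C = 293.65 K and T_H = 301.87 K, so ΔT = 8.222 K.
COP_Carnot = T_H/ΔT = 301.87/8.222 = 36.71.
η_II = COP_actual/COP_Carnot = 9.959/36.71 = 0.2713.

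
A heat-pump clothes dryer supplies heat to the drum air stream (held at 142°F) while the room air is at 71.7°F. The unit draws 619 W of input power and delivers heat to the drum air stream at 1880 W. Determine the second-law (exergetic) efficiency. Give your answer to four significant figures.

COP_actual = Q̇_H/Ẇ = 1880/619.0 = 3.037.
In absolute terms T_C = 295.21 K and T_H = 334.26 K, so ΔT = 39.06 K.
COP_Carnot = T_H/ΔT = 334.26/39.06 = 8.559.
η_II = COP_actual/COP_Carnot = 3.037/8.559 = 0.3549.

0.3549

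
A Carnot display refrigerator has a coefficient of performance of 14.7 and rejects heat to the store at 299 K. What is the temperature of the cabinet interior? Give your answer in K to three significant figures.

280 K

For a Carnot refrigerator COP_R = T_C/(T_H − T_C), so T_C = COP·T_H/(1 + COP).
With T_H = 299.00 K, T_C = 14.7 × 299.00/15.70 = 279.96 K.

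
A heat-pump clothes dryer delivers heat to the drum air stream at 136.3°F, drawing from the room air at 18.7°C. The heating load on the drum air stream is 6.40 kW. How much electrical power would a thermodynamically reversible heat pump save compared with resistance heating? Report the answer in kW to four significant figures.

In absolute terms T_C = 291.85 K and T_H = 331.09 K, so ΔT = 39.24 K.
COP_Carnot = T_H/ΔT = 331.09/39.24 = 8.437.
Resistance heating needs Ẇ_res = Q̇_H = 6.400 kW; the reversible heat pump needs only Ẇ_hp = Q̇_H/COP = 0.7586 kW.
Saving = 6.400 − 0.7586 = 5.641 kW.

5.641 kW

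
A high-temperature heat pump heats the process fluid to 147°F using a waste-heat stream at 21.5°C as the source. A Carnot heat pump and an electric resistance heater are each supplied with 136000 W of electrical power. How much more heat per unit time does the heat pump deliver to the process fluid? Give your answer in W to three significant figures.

In absolute terms T_C = 294.65 K and T_H = 337.04 K, so ΔT = 42.39 K.
COP_Carnot = T_H/ΔT = 337.04/42.39 = 7.951.
The heat pump delivers Q̇_H = COP × Ẇ = 1081000 W; the resistance heater delivers Ẇ = 136000 W.
Extra = (COP − 1)·Ẇ = 945400 W.

945000 W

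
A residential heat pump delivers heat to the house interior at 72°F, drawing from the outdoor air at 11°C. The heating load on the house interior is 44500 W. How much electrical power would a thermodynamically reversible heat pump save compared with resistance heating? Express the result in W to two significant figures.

43000 W

In absolute terms T_C = 284.15 K and T_H = 295.37 K, so ΔT = 11.22 K.
COP_Carnot = T_H/ΔT = 295.37/11.22 = 26.32.
Resistance heating needs Ẇ_res = Q̇_H = 44500 W; the reversible heat pump needs only Ẇ_hp = Q̇_H/COP = 1691 W.
Saving = 44500 − 1691 = 42810 W.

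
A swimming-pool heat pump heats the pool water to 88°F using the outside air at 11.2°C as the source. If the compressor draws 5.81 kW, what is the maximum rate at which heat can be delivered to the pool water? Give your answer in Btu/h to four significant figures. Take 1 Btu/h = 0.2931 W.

In absolute terms T_C = 284.35 K and T_H = 304.26 K, so ΔT = 19.91 K.
COP_Carnot = T_H/ΔT = 304.26/19.91 = 15.28.
Q̇_max = COP_Carnot × Ẇ = 15.28 × 5.810 kW = 88.78 kW = 302900 Btu/h.

302900 Btu/h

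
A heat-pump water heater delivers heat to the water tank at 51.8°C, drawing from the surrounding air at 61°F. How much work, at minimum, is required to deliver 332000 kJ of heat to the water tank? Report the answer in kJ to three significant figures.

36500 kJ

In absolute terms T_C = 289.26 K and T_H = 324.95 K, so ΔT = 35.69 K.
The reversible limit is COP_HP = T_H/ΔT = 9.105, so W_min = Q_H/COP = Q_H·ΔT/T_H.
W_min = 332000 × 35.69/324.95 = 36460 kJ.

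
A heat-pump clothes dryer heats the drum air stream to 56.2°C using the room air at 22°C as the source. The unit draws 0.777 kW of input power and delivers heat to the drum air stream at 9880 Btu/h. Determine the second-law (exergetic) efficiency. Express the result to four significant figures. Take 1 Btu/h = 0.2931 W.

Converting, Q̇_H = 9880 Btu/h = 2.896 kW, so COP_actual = Q̇_H/Ẇ = 2.896/0.7770 = 3.727.
In absolute terms T_C = 295.15 K and T_H = 329.35 K, so ΔT = 34.20 K.
COP_Carnot = T_H/ΔT = 329.35/34.20 = 9.630.
η_II = COP_actual/COP_Carnot = 3.727/9.630 = 0.3870.

0.3870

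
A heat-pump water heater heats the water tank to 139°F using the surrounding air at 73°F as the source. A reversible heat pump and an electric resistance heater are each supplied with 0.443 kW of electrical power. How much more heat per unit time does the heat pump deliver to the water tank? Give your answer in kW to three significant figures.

3.58 kW

In absolute terms T_C = 295.93 K and T_H = 332.59 K, so ΔT = 36.67 K.
COP_Carnot = T_H/ΔT = 332.59/36.67 = 9.071.
The heat pump delivers Q̇_H = COP × Ẇ = 4.018 kW; the resistance heater delivers Ẇ = 0.4430 kW.
Extra = (COP − 1)·Ẇ = 3.575 kW.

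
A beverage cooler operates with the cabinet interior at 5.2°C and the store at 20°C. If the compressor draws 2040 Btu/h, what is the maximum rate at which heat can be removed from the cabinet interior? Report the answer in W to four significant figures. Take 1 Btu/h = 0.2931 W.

In absolute terms T_C = 278.35 K and T_H = 293.15 K, so ΔT = 14.80 K.
COP_Carnot = T_C/ΔT = 278.35/14.80 = 18.81.
Q̇_max = COP_Carnot × Ẇ = 18.81 × 2040 Btu/h = 38370 Btu/h = 11250 W.

11250 W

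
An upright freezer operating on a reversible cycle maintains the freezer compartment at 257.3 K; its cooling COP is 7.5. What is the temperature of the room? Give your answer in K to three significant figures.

292 K

COP_R = T_C/(T_H − T_C) gives T_H − T_C = T_C/COP.
With T_C = 257.30 K, T_H = 257.30 × (1 + 1/7.5) = 291.61 K.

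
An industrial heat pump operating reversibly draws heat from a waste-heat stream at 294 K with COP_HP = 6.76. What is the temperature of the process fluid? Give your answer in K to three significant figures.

345 K

COP_HP = T_H/(T_H − T_C) rearranges to T_H = COP·T_C/(COP − 1).
With T_C = 294.00 K, T_H = 6.76 × 294.00/5.760 = 345.04 K.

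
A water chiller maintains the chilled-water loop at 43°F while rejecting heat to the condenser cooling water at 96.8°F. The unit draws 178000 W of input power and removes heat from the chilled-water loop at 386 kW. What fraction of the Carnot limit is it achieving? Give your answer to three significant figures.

Converting, Q̇_C = 386.0 kW = 386000 W, so COP_actual = Q̇_C/Ẇ = 386000/178000 = 2.169.
In absolute terms T_C = 279.26 K and T_H = 309.15 K, so ΔT = 29.89 K.
COP_Carnot = T_C/ΔT = 279.26/29.89 = 9.343.
η_II = COP_actual/COP_Carnot = 2.169/9.343 = 0.2321.

0.232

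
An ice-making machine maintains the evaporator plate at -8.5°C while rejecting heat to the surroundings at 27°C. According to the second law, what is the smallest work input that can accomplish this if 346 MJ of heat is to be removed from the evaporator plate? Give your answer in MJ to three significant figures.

In absolute terms T_C = 264.65 K and T_H = 300.15 K, so ΔT = 35.50 K.
The reversible limit is COP_R = T_C/ΔT = 7.455, so W_min = Q_C/COP = Q_C·ΔT/T_C.
W_min = 346.0 × 35.50/264.65 = 46.41 MJ.

46.4 MJ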